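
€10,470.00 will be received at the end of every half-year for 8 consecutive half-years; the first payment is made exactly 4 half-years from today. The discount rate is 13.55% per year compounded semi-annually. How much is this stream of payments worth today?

€51,808.67

Ordinary annuity of 8 payments, first payment at period 4.
Periodic rate r = 0.1355/2 per half-year; n is counted in half-years.
The ordinary-annuity PV formula values the stream one period before the first payment (period 3); discount that back 3 periods:
PV₀ = 10,470 × [1 − (1+r)^−8] / r × (1+r)^−3 = €51,808.67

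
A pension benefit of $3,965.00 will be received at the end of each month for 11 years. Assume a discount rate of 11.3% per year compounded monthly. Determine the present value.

This is an ordinary annuity: 132 payments of $3,965.00 at the end of each month.
Periodic rate r = 0.113/12 per month; n is counted in months.
PV = PMT × [(1 − (1+r)^−n)/r] = 3,965 × [1 − (1+r)^−132] / r = $298,869.66

$298,869.66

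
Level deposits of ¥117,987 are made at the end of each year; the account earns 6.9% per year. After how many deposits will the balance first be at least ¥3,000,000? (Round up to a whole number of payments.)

16 payments

Periodic rate r = 0.069 per year.
Ordinary annuity FV: 3,000,000 = 117,987 × [((1+r)^n − 1)/r].
(1+r)^n = 1 + 3,000,000 × r / 117,987, so n = ln(1 + 3,000,000·r/117,987) / ln(1+r) = 15.19.
Round up to a whole number of payments: n = 16.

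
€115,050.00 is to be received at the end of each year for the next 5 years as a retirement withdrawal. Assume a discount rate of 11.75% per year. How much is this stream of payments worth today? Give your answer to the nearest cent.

€417,310.95

This is an ordinary annuity: 5 payments of €115,050.00 at the end of each year.
Periodic rate r = 0.1175 per year.
PV = PMT × [(1 − (1+r)^−n)/r] = 115,050 × [1 − (1+r)^−5] / r = €417,310.95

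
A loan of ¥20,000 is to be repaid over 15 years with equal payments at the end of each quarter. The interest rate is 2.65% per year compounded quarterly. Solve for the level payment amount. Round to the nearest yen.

¥405

Level ordinary annuity; solve PV = PMT × [(1 − (1+r)^−n)/r] for PMT.
Periodic rate r = 0.0265/4 per quarter; n is counted in quarters.
With n = 60: PMT = 20,000 / ([(1 − (1+r)^−n)/r]) = ¥405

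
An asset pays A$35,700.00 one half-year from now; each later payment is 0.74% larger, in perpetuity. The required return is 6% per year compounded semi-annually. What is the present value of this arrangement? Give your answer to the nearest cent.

Periodic rate r = 0.06/2 per half-year.
Growing perpetuity (Gordon): PV = PMT₁ / (r − g) = 35,700 / (r − 0.0074) = A$1,579,646.02.

A$1,579,646.02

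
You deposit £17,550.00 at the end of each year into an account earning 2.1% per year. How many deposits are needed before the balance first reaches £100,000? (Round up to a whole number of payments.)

6 payments

Periodic rate r = 0.021 per year.
Ordinary annuity FV: 100,000 = 17,550 × [((1+r)^n − 1)/r].
(1+r)^n = 1 + 100,000 × r / 17,550, so n = ln(1 + 100,000·r/17,550) / ln(1+r) = 5.44.
Round up to a whole number of payments: n = 6.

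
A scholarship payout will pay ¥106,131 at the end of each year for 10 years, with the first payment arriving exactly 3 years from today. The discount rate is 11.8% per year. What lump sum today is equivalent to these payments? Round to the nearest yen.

¥483,714

Ordinary annuity of 10 payments, first payment at period 3.
Periodic rate r = 0.118 per year.
The ordinary-annuity PV formula values the stream one period before the first payment (period 2); discount that back 2 periods:
PV₀ = 106,131 × [1 − (1+r)^−10] / r × (1+r)^−2 = ¥483,714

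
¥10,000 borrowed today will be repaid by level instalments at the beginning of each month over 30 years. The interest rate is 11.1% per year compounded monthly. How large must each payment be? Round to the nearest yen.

Level annuity due; solve PV = PMT × [(1 − (1+r)^−n)/r] × (1+r) for PMT.
Periodic rate r = 0.111/12 per month; n is counted in months.
With n = 360: PMT = 10,000 / ([(1 − (1+r)^−n)/r] × (1+r)) = ¥95

¥95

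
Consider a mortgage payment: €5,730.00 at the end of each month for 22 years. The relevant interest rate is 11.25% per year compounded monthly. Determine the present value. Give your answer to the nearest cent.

€559,163.06

This is an ordinary annuity: 264 payments of €5,730.00 at the end of each month.
Periodic rate r = 0.1125/12 per month; n is counted in months.
PV = PMT × [(1 − (1+r)^−n)/r] = 5,730 × [1 − (1+r)^−264] / r = €559,163.06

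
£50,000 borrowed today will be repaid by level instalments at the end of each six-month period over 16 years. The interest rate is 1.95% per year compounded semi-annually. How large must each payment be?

Level ordinary annuity; solve PV = PMT × [(1 − (1+r)^−n)/r] for PMT.
Periodic rate r = 0.0195/2 per half-year; n is counted in half-years.
With n = 32: PMT = 50,000 / ([(1 − (1+r)^−n)/r]) = £1,826.45

£1,826.45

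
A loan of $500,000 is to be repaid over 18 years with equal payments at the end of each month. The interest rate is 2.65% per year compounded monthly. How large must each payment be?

$2,913.13

Level ordinary annuity; solve PV = PMT × [(1 − (1+r)^−n)/r] for PMT.
Periodic rate r = 0.0265/12 per month; n is counted in months.
With n = 216: PMT = 500,000 / ([(1 − (1+r)^−n)/r]) = $2,913.13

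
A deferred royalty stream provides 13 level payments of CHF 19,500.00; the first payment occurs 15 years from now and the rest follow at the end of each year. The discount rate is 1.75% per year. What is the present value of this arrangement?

CHF 176,469.55

Ordinary annuity of 13 payments, first payment at period 15.
Periodic rate r = 0.0175 per year.
The ordinary-annuity PV formula values the stream one period before the first payment (period 14); discount that back 14 periods:
PV₀ = 19,500 × [1 − (1+r)^−13] / r × (1+r)^−14 = CHF 176,469.55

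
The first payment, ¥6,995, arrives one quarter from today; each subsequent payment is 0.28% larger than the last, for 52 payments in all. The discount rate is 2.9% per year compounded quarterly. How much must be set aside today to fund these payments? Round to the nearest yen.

¥323,279

Periodic rate r = 0.029/4 per quarter; n is counted in quarters.
Growing ordinary annuity: PV = PMT₁ × [1 − ((1+g)/(1+r))^n] / (r − g) = 6,995 × [1 − ((1+0.0028)/(1+r))^52] / (r − 0.0028) = ¥323,279.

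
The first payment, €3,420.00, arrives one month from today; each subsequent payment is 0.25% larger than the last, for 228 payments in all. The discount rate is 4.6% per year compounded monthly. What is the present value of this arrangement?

€670,569.89

Periodic rate r = 0.046/12 per month; n is counted in months.
Growing ordinary annuity: PV = PMT₁ × [1 − ((1+g)/(1+r))^n] / (r − g) = 3,420 × [1 − ((1+0.0025)/(1+r))^228] / (r − 0.0025) = €670,569.89.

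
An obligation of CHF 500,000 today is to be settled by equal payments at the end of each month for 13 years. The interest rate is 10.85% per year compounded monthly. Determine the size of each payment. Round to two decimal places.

CHF 5,992.41

Level ordinary annuity; solve PV = PMT × [(1 − (1+r)^−n)/r] for PMT.
Periodic rate r = 0.1085/12 per month; n is counted in months.
With n = 156: PMT = 500,000 / ([(1 − (1+r)^−n)/r]) = CHF 5,992.41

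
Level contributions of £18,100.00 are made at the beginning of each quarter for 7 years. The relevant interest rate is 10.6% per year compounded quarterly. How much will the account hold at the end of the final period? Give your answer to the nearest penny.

£757,165.96

This is an annuity due: 28 deposits of £18,100.00 at the beginning of each quarter.
Periodic rate r = 0.106/4 per quarter; n is counted in quarters.
FV = PMT × [((1+r)^n − 1)/r] × (1+r) = 18,100 × [(1+r)^28 − 1] / r × (1+r) = £757,165.96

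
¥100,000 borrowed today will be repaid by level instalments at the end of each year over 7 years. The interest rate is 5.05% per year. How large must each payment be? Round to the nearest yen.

Level ordinary annuity; solve PV = PMT × [(1 − (1+r)^−n)/r] for PMT.
Periodic rate r = 0.0505 per year.
With n = 7: PMT = 100,000 / ([(1 − (1+r)^−n)/r]) = ¥17,313

¥17,313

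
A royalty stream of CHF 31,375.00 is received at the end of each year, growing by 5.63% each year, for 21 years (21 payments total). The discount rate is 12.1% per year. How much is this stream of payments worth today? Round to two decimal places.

Periodic rate r = 0.121 per year.
Growing ordinary annuity: PV = PMT₁ × [1 − ((1+g)/(1+r))^n] / (r − g) = 31,375 × [1 − ((1+0.0563)/(1+r))^21] / (r − 0.0563) = CHF 345,776.84.

CHF 345,776.84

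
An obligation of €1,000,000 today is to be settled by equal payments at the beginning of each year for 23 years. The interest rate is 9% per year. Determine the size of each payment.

Level annuity due; solve PV = PMT × [(1 − (1+r)^−n)/r] × (1+r) for PMT.
Periodic rate r = 0.09 per year.
With n = 23: PMT = 1,000,000 / ([(1 − (1+r)^−n)/r] × (1+r)) = €95,763.19

€95,763.19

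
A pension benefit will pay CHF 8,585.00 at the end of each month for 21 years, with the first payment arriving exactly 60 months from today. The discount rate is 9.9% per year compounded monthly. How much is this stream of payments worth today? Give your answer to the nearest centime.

Ordinary annuity of 252 payments, first payment at period 60.
Periodic rate r = 0.099/12 per month; n is counted in months.
The ordinary-annuity PV formula values the stream one period before the first payment (period 59); discount that back 59 periods:
PV₀ = 8,585 × [1 − (1+r)^−252] / r × (1+r)^−59 = CHF 560,027.53

CHF 560,027.53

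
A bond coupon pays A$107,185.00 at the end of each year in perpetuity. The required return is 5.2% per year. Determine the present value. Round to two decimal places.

A$2,061,250.00

Periodic rate r = 0.052 per year.
Level perpetuity: PV = PMT / r = 107,185 / (0.052) = A$2,061,250.00.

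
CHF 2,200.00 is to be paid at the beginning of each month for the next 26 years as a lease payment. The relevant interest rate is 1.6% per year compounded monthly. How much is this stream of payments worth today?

This is an annuity due: 312 payments of CHF 2,200.00 at the beginning of each month.
Periodic rate r = 0.016/12 per month; n is counted in months.
PV = PMT × [(1 − (1+r)^−n)/r] × (1+r) = 2,200 × [1 − (1+r)^−312] / r × (1+r) = CHF 561,974.21

CHF 561,974.21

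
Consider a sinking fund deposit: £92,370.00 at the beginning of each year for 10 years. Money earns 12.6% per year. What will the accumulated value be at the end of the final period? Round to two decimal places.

This is an annuity due: 10 deposits of £92,370.00 at the beginning of each year.
Periodic rate r = 0.126 per year.
FV = PMT × [((1+r)^n − 1)/r] × (1+r) = 92,370 × [(1+r)^10 − 1] / r × (1+r) = £1,879,008.04

£1,879,008.04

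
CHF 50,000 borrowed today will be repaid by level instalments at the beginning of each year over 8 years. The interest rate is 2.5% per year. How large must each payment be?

Level annuity due; solve PV = PMT × [(1 − (1+r)^−n)/r] × (1+r) for PMT.
Periodic rate r = 0.025 per year.
With n = 8: PMT = 50,000 / ([(1 − (1+r)^−n)/r] × (1+r)) = CHF 6,803.29

CHF 6,803.29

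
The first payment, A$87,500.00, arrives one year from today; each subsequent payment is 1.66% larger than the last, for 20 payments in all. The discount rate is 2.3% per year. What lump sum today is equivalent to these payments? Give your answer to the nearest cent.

A$1,612,702.37

Periodic rate r = 0.023 per year.
Growing ordinary annuity: PV = PMT₁ × [1 − ((1+g)/(1+r))^n] / (r − g) = 87,500 × [1 − ((1+0.0166)/(1+r))^20] / (r − 0.0166) = A$1,612,702.37.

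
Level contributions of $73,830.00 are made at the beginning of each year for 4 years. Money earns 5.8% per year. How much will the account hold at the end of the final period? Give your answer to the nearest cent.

This is an annuity due: 4 deposits of $73,830.00 at the beginning of each year.
Periodic rate r = 0.058 per year.
FV = PMT × [((1+r)^n − 1)/r] × (1+r) = 73,830 × [(1+r)^4 − 1] / r × (1+r) = $340,697.90

$340,697.90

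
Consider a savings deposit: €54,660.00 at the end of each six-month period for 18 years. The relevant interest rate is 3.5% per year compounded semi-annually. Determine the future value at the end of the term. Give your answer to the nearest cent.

€2,709,284.64

This is an ordinary annuity: 36 deposits of €54,660.00 at the end of each six-month period.
Periodic rate r = 0.035/2 per half-year; n is counted in half-years.
FV = PMT × [((1+r)^n − 1)/r] = 54,660 × [(1+r)^36 − 1] / r = €2,709,284.64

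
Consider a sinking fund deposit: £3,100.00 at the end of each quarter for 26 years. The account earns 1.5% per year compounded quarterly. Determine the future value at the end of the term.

This is an ordinary annuity: 104 deposits of £3,100.00 at the end of each quarter.
Periodic rate r = 0.015/4 per quarter; n is counted in quarters.
FV = PMT × [((1+r)^n − 1)/r] = 3,100 × [(1+r)^104 − 1] / r = £393,413.84

£393,413.84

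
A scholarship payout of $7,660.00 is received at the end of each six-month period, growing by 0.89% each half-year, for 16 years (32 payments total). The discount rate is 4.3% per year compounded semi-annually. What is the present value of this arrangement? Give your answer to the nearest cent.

$199,268.86

Periodic rate r = 0.043/2 per half-year; n is counted in half-years.
Growing ordinary annuity: PV = PMT₁ × [1 − ((1+g)/(1+r))^n] / (r − g) = 7,660 × [1 − ((1+0.0089)/(1+r))^32] / (r − 0.0089) = $199,268.86.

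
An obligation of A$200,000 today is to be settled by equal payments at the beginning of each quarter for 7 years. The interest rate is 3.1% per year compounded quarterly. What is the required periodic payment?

A$7,912.08

Level annuity due; solve PV = PMT × [(1 − (1+r)^−n)/r] × (1+r) for PMT.
Periodic rate r = 0.031/4 per quarter; n is counted in quarters.
With n = 28: PMT = 200,000 / ([(1 − (1+r)^−n)/r] × (1+r)) = A$7,912.08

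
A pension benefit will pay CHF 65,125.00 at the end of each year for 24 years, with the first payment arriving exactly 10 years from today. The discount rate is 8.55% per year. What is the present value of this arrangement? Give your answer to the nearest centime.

CHF 313,194.25

Ordinary annuity of 24 payments, first payment at period 10.
Periodic rate r = 0.0855 per year.
The ordinary-annuity PV formula values the stream one period before the first payment (period 9); discount that back 9 periods:
PV₀ = 65,125 × [1 − (1+r)^−24] / r × (1+r)^−9 = CHF 313,194.25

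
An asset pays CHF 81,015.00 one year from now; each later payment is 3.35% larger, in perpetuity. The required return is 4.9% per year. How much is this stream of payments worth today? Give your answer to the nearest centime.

Periodic rate r = 0.049 per year.
Growing perpetuity (Gordon): PV = PMT₁ / (r − g) = 81,015 / (r − 0.0335) = CHF 5,226,774.19.

CHF 5,226,774.19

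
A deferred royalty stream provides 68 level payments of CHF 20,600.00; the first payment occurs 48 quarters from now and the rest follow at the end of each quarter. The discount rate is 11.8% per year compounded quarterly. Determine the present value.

CHF 153,415.30

Ordinary annuity of 68 payments, first payment at period 48.
Periodic rate r = 0.118/4 per quarter; n is counted in quarters.
The ordinary-annuity PV formula values the stream one period before the first payment (period 47); discount that back 47 periods:
PV₀ = 20,600 × [1 − (1+r)^−68] / r × (1+r)^−47 = CHF 153,415.30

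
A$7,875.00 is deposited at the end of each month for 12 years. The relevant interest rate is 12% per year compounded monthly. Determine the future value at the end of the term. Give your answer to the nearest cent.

A$2,512,609.78

This is an ordinary annuity: 144 deposits of A$7,875.00 at the end of each month.
Periodic rate r = 0.12/12 per month; n is counted in months.
FV = PMT × [((1+r)^n − 1)/r] = 7,875 × [(1+r)^144 − 1] / r = A$2,512,609.78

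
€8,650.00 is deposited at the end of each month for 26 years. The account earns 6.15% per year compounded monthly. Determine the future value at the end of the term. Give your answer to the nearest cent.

This is an ordinary annuity: 312 deposits of €8,650.00 at the end of each month.
Periodic rate r = 0.0615/12 per month; n is counted in months.
FV = PMT × [((1+r)^n − 1)/r] = 8,650 × [(1+r)^312 − 1] / r = €6,629,558.51

€6,629,558.51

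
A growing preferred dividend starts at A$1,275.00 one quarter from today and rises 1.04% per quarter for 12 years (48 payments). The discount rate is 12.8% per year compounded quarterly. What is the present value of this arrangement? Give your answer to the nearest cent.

A$37,642.68

Periodic rate r = 0.128/4 per quarter; n is counted in quarters.
Growing ordinary annuity: PV = PMT₁ × [1 − ((1+g)/(1+r))^n] / (r − g) = 1,275 × [1 − ((1+0.0104)/(1+r))^48] / (r − 0.0104) = A$37,642.68.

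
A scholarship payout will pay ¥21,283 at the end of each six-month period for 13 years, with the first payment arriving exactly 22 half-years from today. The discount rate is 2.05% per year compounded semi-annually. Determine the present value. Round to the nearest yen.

¥390,373

Ordinary annuity of 26 payments, first payment at period 22.
Periodic rate r = 0.0205/2 per half-year; n is counted in half-years.
The ordinary-annuity PV formula values the stream one period before the first payment (period 21); discount that back 21 periods:
PV₀ = 21,283 × [1 − (1+r)^−26] / r × (1+r)^−21 = ¥390,373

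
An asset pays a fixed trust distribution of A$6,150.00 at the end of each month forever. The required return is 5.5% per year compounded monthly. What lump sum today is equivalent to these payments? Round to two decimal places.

Periodic rate r = 0.055/12 per month.
Level perpetuity: PV = PMT / r = 6,150 / (0.055/12) = A$1,341,818.18.

A$1,341,818.18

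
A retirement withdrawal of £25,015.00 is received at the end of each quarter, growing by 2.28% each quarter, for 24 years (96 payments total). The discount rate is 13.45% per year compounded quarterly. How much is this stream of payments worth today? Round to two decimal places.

Periodic rate r = 0.1345/4 per quarter; n is counted in quarters.
Growing ordinary annuity: PV = PMT₁ × [1 − ((1+g)/(1+r))^n] / (r − g) = 25,015 × [1 − ((1+0.0228)/(1+r))^96] / (r − 0.0228) = £1,469,782.48.

£1,469,782.48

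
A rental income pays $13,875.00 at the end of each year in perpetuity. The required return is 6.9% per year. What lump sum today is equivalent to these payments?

$201,086.96

Periodic rate r = 0.069 per year.
Level perpetuity: PV = PMT / r = 13,875 / (0.069) = $201,086.96.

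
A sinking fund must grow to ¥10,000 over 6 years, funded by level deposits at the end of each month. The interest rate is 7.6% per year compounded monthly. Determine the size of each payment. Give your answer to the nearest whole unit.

Level ordinary annuity; solve FV = PMT × [((1+r)^n − 1)/r] for PMT.
Periodic rate r = 0.076/12 per month; n is counted in months.
With n = 72: PMT = 10,000 / ([((1+r)^n − 1)/r]) = ¥110

¥110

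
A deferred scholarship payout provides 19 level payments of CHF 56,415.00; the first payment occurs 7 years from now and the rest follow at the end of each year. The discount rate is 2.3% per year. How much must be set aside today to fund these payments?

Ordinary annuity of 19 payments, first payment at period 7.
Periodic rate r = 0.023 per year.
The ordinary-annuity PV formula values the stream one period before the first payment (period 6); discount that back 6 periods:
PV₀ = 56,415 × [1 − (1+r)^−19] / r × (1+r)^−6 = CHF 750,760.33

CHF 750,760.33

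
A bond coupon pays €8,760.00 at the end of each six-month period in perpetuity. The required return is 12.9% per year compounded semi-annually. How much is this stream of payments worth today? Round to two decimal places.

Periodic rate r = 0.129/2 per half-year.
Level perpetuity: PV = PMT / r = 8,760 / (0.129/2) = €135,813.95.

€135,813.95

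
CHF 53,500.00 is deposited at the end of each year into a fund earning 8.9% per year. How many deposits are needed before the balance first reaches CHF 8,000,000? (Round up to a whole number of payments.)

32 payments

Periodic rate r = 0.089 per year.
Ordinary annuity FV: 8,000,000 = 53,500 × [((1+r)^n − 1)/r].
(1+r)^n = 1 + 8,000,000 × r / 53,500, so n = ln(1 + 8,000,000·r/53,500) / ln(1+r) = 31.21.
Round up to a whole number of payments: n = 32.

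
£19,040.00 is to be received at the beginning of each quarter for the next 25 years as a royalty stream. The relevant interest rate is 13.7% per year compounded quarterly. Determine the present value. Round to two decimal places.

£555,133.54

This is an annuity due: 100 payments of £19,040.00 at the beginning of each quarter.
Periodic rate r = 0.137/4 per quarter; n is counted in quarters.
PV = PMT × [(1 − (1+r)^−n)/r] × (1+r) = 19,040 × [1 − (1+r)^−100] / r × (1+r) = £555,133.54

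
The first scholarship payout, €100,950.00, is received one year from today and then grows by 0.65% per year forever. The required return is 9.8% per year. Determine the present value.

Periodic rate r = 0.098 per year.
Growing perpetuity (Gordon): PV = PMT₁ / (r − g) = 100,950 / (r − 0.0065) = €1,103,278.69.

€1,103,278.69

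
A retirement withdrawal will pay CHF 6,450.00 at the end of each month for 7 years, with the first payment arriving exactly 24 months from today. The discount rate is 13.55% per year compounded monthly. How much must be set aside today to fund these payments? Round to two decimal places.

CHF 269,408.18

Ordinary annuity of 84 payments, first payment at period 24.
Periodic rate r = 0.1355/12 per month; n is counted in months.
The ordinary-annuity PV formula values the stream one period before the first payment (period 23); discount that back 23 periods:
PV₀ = 6,450 × [1 − (1+r)^−84] / r × (1+r)^−23 = CHF 269,408.18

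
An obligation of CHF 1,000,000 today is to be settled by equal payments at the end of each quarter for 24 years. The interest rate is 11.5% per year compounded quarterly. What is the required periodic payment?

Level ordinary annuity; solve PV = PMT × [(1 − (1+r)^−n)/r] for PMT.
Periodic rate r = 0.115/4 per quarter; n is counted in quarters.
With n = 96: PMT = 1,000,000 / ([(1 − (1+r)^−n)/r]) = CHF 30,775.14

CHF 30,775.14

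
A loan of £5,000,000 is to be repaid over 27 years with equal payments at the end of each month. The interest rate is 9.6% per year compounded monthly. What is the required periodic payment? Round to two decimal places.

Level ordinary annuity; solve PV = PMT × [(1 − (1+r)^−n)/r] for PMT.
Periodic rate r = 0.096/12 per month; n is counted in months.
With n = 324: PMT = 5,000,000 / ([(1 − (1+r)^−n)/r]) = £43,273.48

£43,273.48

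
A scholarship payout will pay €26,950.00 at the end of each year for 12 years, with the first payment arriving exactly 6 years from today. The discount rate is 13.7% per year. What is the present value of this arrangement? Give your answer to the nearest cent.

€81,345.39

Ordinary annuity of 12 payments, first payment at period 6.
Periodic rate r = 0.137 per year.
The ordinary-annuity PV formula values the stream one period before the first payment (period 5); discount that back 5 periods:
PV₀ = 26,950 × [1 − (1+r)^−12] / r × (1+r)^−5 = €81,345.39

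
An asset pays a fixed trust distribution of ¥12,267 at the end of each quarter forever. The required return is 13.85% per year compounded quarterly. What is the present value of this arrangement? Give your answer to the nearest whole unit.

¥354,282

Periodic rate r = 0.1385/4 per quarter.
Level perpetuity: PV = PMT / r = 12,267 / (0.1385/4) = ¥354,282.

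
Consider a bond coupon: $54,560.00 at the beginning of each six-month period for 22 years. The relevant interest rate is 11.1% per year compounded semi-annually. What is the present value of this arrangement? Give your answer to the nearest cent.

This is an annuity due: 44 payments of $54,560.00 at the beginning of each six-month period.
Periodic rate r = 0.111/2 per half-year; n is counted in half-years.
PV = PMT × [(1 − (1+r)^−n)/r] × (1+r) = 54,560 × [1 − (1+r)^−44] / r × (1+r) = $941,267.42

$941,267.42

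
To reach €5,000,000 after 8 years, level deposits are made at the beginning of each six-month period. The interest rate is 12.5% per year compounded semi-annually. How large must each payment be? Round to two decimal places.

Level annuity due; solve FV = PMT × [((1+r)^n − 1)/r] × (1+r) for PMT.
Periodic rate r = 0.125/2 per half-year; n is counted in half-years.
With n = 16: PMT = 5,000,000 / ([((1+r)^n − 1)/r] × (1+r)) = €179,566.84

€179,566.84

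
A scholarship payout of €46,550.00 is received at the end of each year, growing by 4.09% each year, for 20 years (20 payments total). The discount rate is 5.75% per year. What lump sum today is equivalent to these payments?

€760,671.67

Periodic rate r = 0.0575 per year.
Growing ordinary annuity: PV = PMT₁ × [1 − ((1+g)/(1+r))^n] / (r − g) = 46,550 × [1 − ((1+0.0409)/(1+r))^20] / (r − 0.0409) = €760,671.67.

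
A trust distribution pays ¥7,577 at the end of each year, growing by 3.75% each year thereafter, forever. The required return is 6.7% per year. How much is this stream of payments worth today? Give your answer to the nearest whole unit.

Periodic rate r = 0.067 per year.
Growing perpetuity (Gordon): PV = PMT₁ / (r − g) = 7,577 / (r − 0.0375) = ¥256,847.

¥256,847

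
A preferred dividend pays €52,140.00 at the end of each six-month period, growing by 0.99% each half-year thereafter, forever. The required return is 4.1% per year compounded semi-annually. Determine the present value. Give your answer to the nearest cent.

Periodic rate r = 0.041/2 per half-year.
Growing perpetuity (Gordon): PV = PMT₁ / (r − g) = 52,140 / (r − 0.0099) = €4,918,867.92.

€4,918,867.92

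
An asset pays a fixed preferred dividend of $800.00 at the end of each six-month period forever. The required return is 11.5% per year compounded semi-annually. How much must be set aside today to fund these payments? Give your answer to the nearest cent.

Periodic rate r = 0.115/2 per half-year.
Level perpetuity: PV = PMT / r = 800 / (0.115/2) = $13,913.04.

$13,913.04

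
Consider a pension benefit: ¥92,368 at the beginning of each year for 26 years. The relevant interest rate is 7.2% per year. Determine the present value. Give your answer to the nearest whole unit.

This is an annuity due: 26 payments of ¥92,368 at the beginning of each year.
Periodic rate r = 0.072 per year.
PV = PMT × [(1 − (1+r)^−n)/r] × (1+r) = 92,368 × [1 − (1+r)^−26] / r × (1+r) = ¥1,149,667

¥1,149,667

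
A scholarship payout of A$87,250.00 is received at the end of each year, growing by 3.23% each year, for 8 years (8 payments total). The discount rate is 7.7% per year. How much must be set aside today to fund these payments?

A$561,373.67

Periodic rate r = 0.077 per year.
Growing ordinary annuity: PV = PMT₁ × [1 − ((1+g)/(1+r))^n] / (r − g) = 87,250 × [1 − ((1+0.0323)/(1+r))^8] / (r − 0.0323) = A$561,373.67.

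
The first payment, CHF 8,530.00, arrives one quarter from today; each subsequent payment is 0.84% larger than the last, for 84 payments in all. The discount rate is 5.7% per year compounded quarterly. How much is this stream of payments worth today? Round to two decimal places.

Periodic rate r = 0.057/4 per quarter; n is counted in quarters.
Growing ordinary annuity: PV = PMT₁ × [1 − ((1+g)/(1+r))^n] / (r − g) = 8,530 × [1 − ((1+0.0084)/(1+r))^84] / (r − 0.0084) = CHF 561,165.81.

CHF 561,165.81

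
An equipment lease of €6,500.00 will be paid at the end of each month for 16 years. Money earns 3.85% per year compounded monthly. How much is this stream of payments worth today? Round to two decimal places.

€930,664.89

This is an ordinary annuity: 192 payments of €6,500.00 at the end of each month.
Periodic rate r = 0.0385/12 per month; n is counted in months.
PV = PMT × [(1 − (1+r)^−n)/r] = 6,500 × [1 − (1+r)^−192] / r = €930,664.89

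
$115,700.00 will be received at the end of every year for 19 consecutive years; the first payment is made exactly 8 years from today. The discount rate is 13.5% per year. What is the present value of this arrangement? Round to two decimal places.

$321,356.56

Ordinary annuity of 19 payments, first payment at period 8.
Periodic rate r = 0.135 per year.
The ordinary-annuity PV formula values the stream one period before the first payment (period 7); discount that back 7 periods:
PV₀ = 115,700 × [1 − (1+r)^−19] / r × (1+r)^−7 = $321,356.56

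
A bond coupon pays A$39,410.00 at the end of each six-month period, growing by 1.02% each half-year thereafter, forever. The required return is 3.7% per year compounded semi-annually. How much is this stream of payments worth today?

A$4,748,192.77

Periodic rate r = 0.037/2 per half-year.
Growing perpetuity (Gordon): PV = PMT₁ / (r − g) = 39,410 / (r − 0.0102) = A$4,748,192.77.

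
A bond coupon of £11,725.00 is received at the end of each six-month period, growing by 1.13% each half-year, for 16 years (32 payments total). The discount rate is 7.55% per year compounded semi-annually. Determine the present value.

Periodic rate r = 0.0755/2 per half-year; n is counted in half-years.
Growing ordinary annuity: PV = PMT₁ × [1 − ((1+g)/(1+r))^n] / (r − g) = 11,725 × [1 − ((1+0.0113)/(1+r))^32] / (r − 0.0113) = £249,254.41.

£249,254.41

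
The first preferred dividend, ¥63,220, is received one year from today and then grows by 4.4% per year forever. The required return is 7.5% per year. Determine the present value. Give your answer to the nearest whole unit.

¥2,039,355

Periodic rate r = 0.075 per year.
Growing perpetuity (Gordon): PV = PMT₁ / (r − g) = 63,220 / (r − 0.044) = ¥2,039,355.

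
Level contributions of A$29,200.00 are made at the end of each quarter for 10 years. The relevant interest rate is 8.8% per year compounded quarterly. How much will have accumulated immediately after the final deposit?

A$1,842,265.56

This is an ordinary annuity: 40 deposits of A$29,200.00 at the end of each quarter.
Periodic rate r = 0.088/4 per quarter; n is counted in quarters.
FV = PMT × [((1+r)^n − 1)/r] = 29,200 × [(1+r)^40 − 1] / r = A$1,842,265.56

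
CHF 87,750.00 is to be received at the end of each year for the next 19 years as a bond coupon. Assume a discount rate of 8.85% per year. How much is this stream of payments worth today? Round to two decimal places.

This is an ordinary annuity: 19 payments of CHF 87,750.00 at the end of each year.
Periodic rate r = 0.0885 per year.
PV = PMT × [(1 − (1+r)^−n)/r] = 87,750 × [1 − (1+r)^−19] / r = CHF 793,571.73

CHF 793,571.73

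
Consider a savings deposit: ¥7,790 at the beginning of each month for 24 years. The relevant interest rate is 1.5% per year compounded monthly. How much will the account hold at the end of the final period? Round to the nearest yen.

¥2,701,874

This is an annuity due: 288 deposits of ¥7,790 at the beginning of each month.
Periodic rate r = 0.015/12 per month; n is counted in months.
FV = PMT × [((1+r)^n − 1)/r] × (1+r) = 7,790 × [(1+r)^288 − 1] / r × (1+r) = ¥2,701,874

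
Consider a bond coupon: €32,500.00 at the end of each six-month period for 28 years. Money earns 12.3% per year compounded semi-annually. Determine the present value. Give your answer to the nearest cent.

€509,770.49

This is an ordinary annuity: 56 payments of €32,500.00 at the end of each six-month period.
Periodic rate r = 0.123/2 per half-year; n is counted in half-years.
PV = PMT × [(1 − (1+r)^−n)/r] = 32,500 × [1 − (1+r)^−56] / r = €509,770.49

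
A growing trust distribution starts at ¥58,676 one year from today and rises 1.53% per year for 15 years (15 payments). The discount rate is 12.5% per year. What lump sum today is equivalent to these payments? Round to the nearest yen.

¥420,093

Periodic rate r = 0.125 per year.
Growing ordinary annuity: PV = PMT₁ × [1 − ((1+g)/(1+r))^n] / (r − g) = 58,676 × [1 − ((1+0.0153)/(1+r))^15] / (r − 0.0153) = ¥420,093.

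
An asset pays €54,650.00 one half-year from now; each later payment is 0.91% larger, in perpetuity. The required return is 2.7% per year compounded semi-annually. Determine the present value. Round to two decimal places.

Periodic rate r = 0.027/2 per half-year.
Growing perpetuity (Gordon): PV = PMT₁ / (r − g) = 54,650 / (r − 0.0091) = €12,420,454.55.

€12,420,454.55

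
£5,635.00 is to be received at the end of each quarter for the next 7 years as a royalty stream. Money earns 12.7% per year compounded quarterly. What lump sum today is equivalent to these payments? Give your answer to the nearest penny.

£103,508.75

This is an ordinary annuity: 28 payments of £5,635.00 at the end of each quarter.
Periodic rate r = 0.127/4 per quarter; n is counted in quarters.
PV = PMT × [(1 − (1+r)^−n)/r] = 5,635 × [1 − (1+r)^−28] / r = £103,508.75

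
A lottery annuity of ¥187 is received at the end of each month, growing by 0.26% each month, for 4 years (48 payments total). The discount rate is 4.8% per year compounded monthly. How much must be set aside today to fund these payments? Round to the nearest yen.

¥8,653

Periodic rate r = 0.048/12 per month; n is counted in months.
Growing ordinary annuity: PV = PMT₁ × [1 − ((1+g)/(1+r))^n] / (r − g) = 187 × [1 − ((1+0.0026)/(1+r))^48] / (r − 0.0026) = ¥8,653.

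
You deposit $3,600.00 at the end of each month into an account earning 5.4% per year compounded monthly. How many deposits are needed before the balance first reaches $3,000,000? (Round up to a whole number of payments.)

348 payments

Periodic rate r = 0.054/12 per month; n is counted in months.
Ordinary annuity FV: 3,000,000 = 3,600 × [((1+r)^n − 1)/r].
(1+r)^n = 1 + 3,000,000 × r / 3,600, so n = ln(1 + 3,000,000·r/3,600) / ln(1+r) = 347.03.
Round up to a whole number of payments: n = 348.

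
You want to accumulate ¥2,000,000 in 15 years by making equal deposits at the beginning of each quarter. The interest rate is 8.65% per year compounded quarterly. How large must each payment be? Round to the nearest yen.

Level annuity due; solve FV = PMT × [((1+r)^n − 1)/r] × (1+r) for PMT.
Periodic rate r = 0.0865/4 per quarter; n is counted in quarters.
With n = 60: PMT = 2,000,000 / ([((1+r)^n − 1)/r] × (1+r)) = ¥16,221

¥16,221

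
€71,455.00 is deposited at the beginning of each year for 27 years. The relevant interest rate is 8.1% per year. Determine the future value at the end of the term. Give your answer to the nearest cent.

This is an annuity due: 27 deposits of €71,455.00 at the beginning of each year.
Periodic rate r = 0.081 per year.
FV = PMT × [((1+r)^n − 1)/r] × (1+r) = 71,455 × [(1+r)^27 − 1] / r × (1+r) = €6,856,672.27

€6,856,672.27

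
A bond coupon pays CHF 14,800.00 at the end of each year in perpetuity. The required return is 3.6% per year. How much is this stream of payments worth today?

CHF 411,111.11

Periodic rate r = 0.036 per year.
Level perpetuity: PV = PMT / r = 14,800 / (0.036) = CHF 411,111.11.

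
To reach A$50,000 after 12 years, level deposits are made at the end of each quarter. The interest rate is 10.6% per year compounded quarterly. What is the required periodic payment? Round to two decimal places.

A$528.02

Level ordinary annuity; solve FV = PMT × [((1+r)^n − 1)/r] for PMT.
Periodic rate r = 0.106/4 per quarter; n is counted in quarters.
With n = 48: PMT = 50,000 / ([((1+r)^n − 1)/r]) = A$528.02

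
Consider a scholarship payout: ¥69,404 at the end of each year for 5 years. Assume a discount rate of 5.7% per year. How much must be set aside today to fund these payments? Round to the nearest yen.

This is an ordinary annuity: 5 payments of ¥69,404 at the end of each year.
Periodic rate r = 0.057 per year.
PV = PMT × [(1 − (1+r)^−n)/r] = 69,404 × [1 − (1+r)^−5] / r = ¥294,756

¥294,756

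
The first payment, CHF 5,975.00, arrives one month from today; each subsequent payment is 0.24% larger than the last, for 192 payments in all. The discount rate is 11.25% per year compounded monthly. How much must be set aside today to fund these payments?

Periodic rate r = 0.1125/12 per month; n is counted in months.
Growing ordinary annuity: PV = PMT₁ × [1 − ((1+g)/(1+r))^n] / (r − g) = 5,975 × [1 − ((1+0.0024)/(1+r))^192] / (r − 0.0024) = CHF 630,380.93.

CHF 630,380.93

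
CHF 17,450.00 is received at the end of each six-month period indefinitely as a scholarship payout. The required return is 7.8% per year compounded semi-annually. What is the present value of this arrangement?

Periodic rate r = 0.078/2 per half-year.
Level perpetuity: PV = PMT / r = 17,450 / (0.078/2) = CHF 447,435.90.

CHF 447,435.90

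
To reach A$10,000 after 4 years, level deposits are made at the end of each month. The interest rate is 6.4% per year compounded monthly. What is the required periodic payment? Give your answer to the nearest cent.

Level ordinary annuity; solve FV = PMT × [((1+r)^n − 1)/r] for PMT.
Periodic rate r = 0.064/12 per month; n is counted in months.
With n = 48: PMT = 10,000 / ([((1+r)^n − 1)/r]) = A$183.36

A$183.36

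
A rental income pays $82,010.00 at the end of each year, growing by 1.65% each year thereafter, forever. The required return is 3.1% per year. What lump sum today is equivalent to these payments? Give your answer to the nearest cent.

Periodic rate r = 0.031 per year.
Growing perpetuity (Gordon): PV = PMT₁ / (r − g) = 82,010 / (r − 0.0165) = $5,655,862.07.

$5,655,862.07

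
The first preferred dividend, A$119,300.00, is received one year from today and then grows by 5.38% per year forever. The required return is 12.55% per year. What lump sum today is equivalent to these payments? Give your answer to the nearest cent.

A$1,663,877.27

Periodic rate r = 0.1255 per year.
Growing perpetuity (Gordon): PV = PMT₁ / (r − g) = 119,300 / (r − 0.0538) = A$1,663,877.27.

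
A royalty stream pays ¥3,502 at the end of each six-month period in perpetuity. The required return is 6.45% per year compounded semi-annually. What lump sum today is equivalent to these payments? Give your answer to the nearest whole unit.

Periodic rate r = 0.0645/2 per half-year.
Level perpetuity: PV = PMT / r = 3,502 / (0.0645/2) = ¥108,589.

¥108,589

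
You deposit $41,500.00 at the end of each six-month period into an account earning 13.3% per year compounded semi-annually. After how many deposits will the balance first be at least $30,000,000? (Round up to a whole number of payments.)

61 payments

Periodic rate r = 0.133/2 per half-year; n is counted in half-years.
Ordinary annuity FV: 30,000,000 = 41,500 × [((1+r)^n − 1)/r].
(1+r)^n = 1 + 30,000,000 × r / 41,500, so n = ln(1 + 30,000,000·r/41,500) / ln(1+r) = 60.47.
Round up to a whole number of payments: n = 61.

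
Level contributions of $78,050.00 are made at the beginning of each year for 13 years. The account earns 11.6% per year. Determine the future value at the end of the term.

$2,376,722.73

This is an annuity due: 13 deposits of $78,050.00 at the beginning of each year.
Periodic rate r = 0.116 per year.
FV = PMT × [((1+r)^n − 1)/r] × (1+r) = 78,050 × [(1+r)^13 − 1] / r × (1+r) = $2,376,722.73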